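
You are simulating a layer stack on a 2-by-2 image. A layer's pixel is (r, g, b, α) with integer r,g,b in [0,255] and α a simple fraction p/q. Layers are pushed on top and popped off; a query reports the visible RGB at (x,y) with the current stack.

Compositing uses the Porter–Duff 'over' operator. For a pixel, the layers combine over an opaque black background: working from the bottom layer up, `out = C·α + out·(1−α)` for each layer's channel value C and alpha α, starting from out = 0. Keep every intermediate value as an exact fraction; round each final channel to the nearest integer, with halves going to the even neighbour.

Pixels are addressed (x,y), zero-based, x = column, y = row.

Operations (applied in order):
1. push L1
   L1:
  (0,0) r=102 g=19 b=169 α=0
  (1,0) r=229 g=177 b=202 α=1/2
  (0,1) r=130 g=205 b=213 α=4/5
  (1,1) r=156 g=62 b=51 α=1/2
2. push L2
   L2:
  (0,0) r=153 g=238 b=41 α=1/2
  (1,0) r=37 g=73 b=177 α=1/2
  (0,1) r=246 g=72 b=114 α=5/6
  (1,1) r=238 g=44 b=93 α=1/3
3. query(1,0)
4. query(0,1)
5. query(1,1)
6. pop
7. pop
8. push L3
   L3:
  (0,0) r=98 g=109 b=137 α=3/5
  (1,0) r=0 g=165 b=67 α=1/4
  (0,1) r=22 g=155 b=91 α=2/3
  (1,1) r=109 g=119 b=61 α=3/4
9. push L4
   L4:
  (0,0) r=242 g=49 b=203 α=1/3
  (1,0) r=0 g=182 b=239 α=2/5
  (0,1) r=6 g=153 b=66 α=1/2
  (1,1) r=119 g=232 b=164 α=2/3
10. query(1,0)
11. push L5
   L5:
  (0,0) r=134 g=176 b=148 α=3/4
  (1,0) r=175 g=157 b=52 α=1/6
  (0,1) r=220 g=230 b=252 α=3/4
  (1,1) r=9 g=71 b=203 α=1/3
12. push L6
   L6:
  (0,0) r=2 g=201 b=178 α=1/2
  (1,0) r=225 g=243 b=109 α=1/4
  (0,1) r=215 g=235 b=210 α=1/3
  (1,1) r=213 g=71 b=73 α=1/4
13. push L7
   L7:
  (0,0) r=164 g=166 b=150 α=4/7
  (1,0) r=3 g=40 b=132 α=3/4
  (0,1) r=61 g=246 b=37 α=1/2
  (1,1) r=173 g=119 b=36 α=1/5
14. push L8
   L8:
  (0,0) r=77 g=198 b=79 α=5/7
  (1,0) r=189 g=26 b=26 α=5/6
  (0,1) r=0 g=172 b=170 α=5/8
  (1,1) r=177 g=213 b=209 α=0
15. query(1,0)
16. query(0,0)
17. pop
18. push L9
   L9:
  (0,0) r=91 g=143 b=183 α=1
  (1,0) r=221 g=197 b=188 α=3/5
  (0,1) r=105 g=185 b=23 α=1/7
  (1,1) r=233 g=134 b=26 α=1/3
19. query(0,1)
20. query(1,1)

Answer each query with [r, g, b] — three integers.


query (1,0) [L1,L2] — begin 0,0,0
L1 α=1/2: [229/2, 177/2, 101]
L2 α=1/2: [303/4, 323/4, 139]
rounded: [76, 81, 139]

at x=0,y=1 over L1,L2:
L1 α=4/5: [104, 164, 852/5]
L2 α=5/6: [667/3, 262/3, 617/5]
→ [222, 87, 123]

at x=1,y=1 over L1,L2:
+L1 (α=1/2) → [78, 31, 51/2]
+L2 (α=1/3) → [394/3, 106/3, 48]
rounded: [131, 35, 48]

query (1,0) [L3,L4] — begin 0,0,0
+L3 (α=1/4) → [0, 165/4, 67/4]
+L4 (α=2/5) → [0, 1951/20, 2113/20]
rounded: [0, 98, 106]

at x=1,y=0 over L3,L4,L5,L6,L7,L8:
+L3 (α=1/4) → [0, 165/4, 67/4]
+L4 (α=2/5) → [0, 1951/20, 2113/20]
+L5 (α=1/6) → [175/6, 2579/24, 2321/24]
+L6 (α=1/4) → [625/8, 4523/32, 3193/32]
+L7 (α=3/4) → [697/32, 8363/128, 15865/128]
+L8 (α=5/6) → [30937/192, 25003/768, 10835/256]
rounded: [161, 33, 42]

query (0,0) [L3,L4,L5,L6,L7,L8] — begin 0,0,0
L3 α=3/5: [294/5, 327/5, 411/5]
L4 α=1/3: [1798/15, 899/15, 1837/15]
L5 α=3/4: [1957/15, 8819/60, 8497/60]
L6 α=1/2: [1987/30, 20879/120, 19177/120]
L7 α=4/7: [1221/10, 6777/40, 43177/280]
L8 α=5/7: [3146/35, 26577/140, 98477/980]
= [90, 190, 100]

query (0,1) [L3,L4,L5,L6,L7,L9] — begin 0,0,0
after L3 α=2/3: [44/3, 310/3, 182/3]
after L4 α=1/2: [31/3, 769/6, 190/3]
after L5 α=3/4: [2011/12, 4909/24, 1229/6]
after L6 α=1/3: [3301/18, 7729/36, 1859/9]
after L7 α=1/2: [4399/36, 16585/72, 1096/9]
after L9 α=1/7: [5029/42, 18805/84, 323/3]
→ [120, 224, 108]

at x=1,y=1 over L3,L4,L5,L6,L7,L9:
+L3 (α=3/4) → [327/4, 357/4, 183/4]
+L4 (α=2/3) → [1279/12, 2213/12, 1495/12]
+L5 (α=1/3) → [1333/18, 2639/18, 2713/18]
+L6 (α=1/4) → [2611/24, 3065/24, 3151/24]
+L7 (α=1/5) → [3649/30, 3779/30, 3367/30]
+L9 (α=1/3) → [7144/45, 5789/45, 3757/45]
= [159, 129, 83]


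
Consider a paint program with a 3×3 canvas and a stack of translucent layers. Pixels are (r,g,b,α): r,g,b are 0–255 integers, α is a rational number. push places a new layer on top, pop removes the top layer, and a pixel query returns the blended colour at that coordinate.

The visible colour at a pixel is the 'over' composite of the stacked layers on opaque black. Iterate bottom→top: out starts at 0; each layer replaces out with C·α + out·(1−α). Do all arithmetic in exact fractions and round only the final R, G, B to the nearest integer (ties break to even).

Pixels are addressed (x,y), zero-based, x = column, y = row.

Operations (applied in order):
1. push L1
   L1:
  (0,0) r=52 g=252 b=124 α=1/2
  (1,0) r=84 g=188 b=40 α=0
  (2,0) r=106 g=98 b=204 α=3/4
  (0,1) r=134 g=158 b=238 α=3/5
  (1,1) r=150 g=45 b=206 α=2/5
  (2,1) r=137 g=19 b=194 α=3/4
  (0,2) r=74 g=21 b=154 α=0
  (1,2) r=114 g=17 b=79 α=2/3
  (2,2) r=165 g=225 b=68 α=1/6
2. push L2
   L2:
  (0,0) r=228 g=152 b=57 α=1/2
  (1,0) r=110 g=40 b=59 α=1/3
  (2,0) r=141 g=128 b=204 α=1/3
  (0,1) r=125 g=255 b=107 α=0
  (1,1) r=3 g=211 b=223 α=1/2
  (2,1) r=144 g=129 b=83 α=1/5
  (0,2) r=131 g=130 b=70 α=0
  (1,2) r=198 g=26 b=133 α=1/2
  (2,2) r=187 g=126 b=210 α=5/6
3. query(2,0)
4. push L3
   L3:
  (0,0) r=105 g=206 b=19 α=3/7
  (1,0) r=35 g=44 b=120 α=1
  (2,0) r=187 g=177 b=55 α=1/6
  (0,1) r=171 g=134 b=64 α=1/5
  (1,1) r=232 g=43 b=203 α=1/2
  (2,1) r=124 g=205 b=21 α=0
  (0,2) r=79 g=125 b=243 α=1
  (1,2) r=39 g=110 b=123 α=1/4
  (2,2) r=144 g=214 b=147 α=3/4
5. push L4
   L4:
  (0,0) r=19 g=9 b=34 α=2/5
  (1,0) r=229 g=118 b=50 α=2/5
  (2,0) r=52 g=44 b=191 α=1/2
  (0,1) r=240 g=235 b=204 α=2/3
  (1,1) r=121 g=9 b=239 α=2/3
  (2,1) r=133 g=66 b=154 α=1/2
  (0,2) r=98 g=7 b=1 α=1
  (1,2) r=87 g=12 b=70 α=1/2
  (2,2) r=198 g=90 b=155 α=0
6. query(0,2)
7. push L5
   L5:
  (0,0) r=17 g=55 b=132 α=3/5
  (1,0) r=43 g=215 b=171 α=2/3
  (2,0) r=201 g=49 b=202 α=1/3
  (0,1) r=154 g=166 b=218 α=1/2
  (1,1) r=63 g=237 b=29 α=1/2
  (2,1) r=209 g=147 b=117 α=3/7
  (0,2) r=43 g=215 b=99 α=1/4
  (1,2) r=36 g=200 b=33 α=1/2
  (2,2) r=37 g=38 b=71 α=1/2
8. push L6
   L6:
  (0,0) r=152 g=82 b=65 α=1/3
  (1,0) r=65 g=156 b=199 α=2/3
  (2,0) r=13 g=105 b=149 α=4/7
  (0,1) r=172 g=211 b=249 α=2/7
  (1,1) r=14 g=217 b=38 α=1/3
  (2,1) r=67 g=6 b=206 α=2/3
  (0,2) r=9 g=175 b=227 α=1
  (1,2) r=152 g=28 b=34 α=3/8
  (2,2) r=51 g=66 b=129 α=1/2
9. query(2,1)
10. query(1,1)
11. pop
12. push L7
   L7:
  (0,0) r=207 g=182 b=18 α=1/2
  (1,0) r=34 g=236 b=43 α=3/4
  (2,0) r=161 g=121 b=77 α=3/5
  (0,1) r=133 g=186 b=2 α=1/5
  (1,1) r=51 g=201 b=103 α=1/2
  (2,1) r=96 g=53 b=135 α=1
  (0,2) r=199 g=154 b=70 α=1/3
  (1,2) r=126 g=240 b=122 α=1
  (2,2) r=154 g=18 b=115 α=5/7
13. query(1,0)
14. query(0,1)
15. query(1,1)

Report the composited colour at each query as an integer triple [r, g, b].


(2,0) stack=L1,L2; from [0,0,0]:
after L1 α=3/4: [159/2, 147/2, 153]
after L2 α=1/3: [100, 275/3, 170]
→ [100, 92, 170]

at x=0,y=2 over L1,L2,L3,L4:
L1 α=0: [0, 0, 0]
L2 α=0: [0, 0, 0]
L3 α=1: [79, 125, 243]
L4 α=1: [98, 7, 1]
→ [98, 7, 1]

(2,1) stack=L1,L2,L3,L4,L5,L6; from [0,0,0]:
+L1 (α=3/4) → [411/4, 57/4, 291/2]
+L2 (α=1/5) → [111, 186/5, 133]
+L3 (α=0) → [111, 186/5, 133]
+L4 (α=1/2) → [122, 258/5, 287/2]
+L5 (α=3/7) → [1115/7, 3237/35, 925/7]
+L6 (α=2/3) → [2053/21, 1219/35, 3809/21]
→ [98, 35, 181]

query (1,1) [L1,L2,L3,L4,L5,L6] — begin 0,0,0
L1 α=2/5: [60, 18, 412/5]
L2 α=1/2: [63/2, 229/2, 1527/10]
L3 α=1/2: [527/4, 315/4, 3557/20]
L4 α=2/3: [1495/12, 129/4, 13117/60]
L5 α=1/2: [2251/24, 1077/8, 14857/120]
L6 α=1/3: [2419/36, 1945/12, 17137/180]
rounded: [67, 162, 95]

at x=1,y=0 over L1,L2,L3,L4,L5,L7:
+L1 (α=0) → [0, 0, 0]
+L2 (α=1/3) → [110/3, 40/3, 59/3]
+L3 (α=1) → [35, 44, 120]
+L4 (α=2/5) → [563/5, 368/5, 92]
+L5 (α=2/3) → [331/5, 2518/15, 434/3]
+L7 (α=3/4) → [841/20, 6569/30, 821/12]
→ [42, 219, 68]

at x=0,y=1 over L1,L2,L3,L4,L5,L7:
+L1 (α=3/5) → [402/5, 474/5, 714/5]
+L2 (α=0) → [402/5, 474/5, 714/5]
+L3 (α=1/5) → [2463/25, 2566/25, 3176/25]
+L4 (α=2/3) → [4821/25, 4772/25, 13376/75]
+L5 (α=1/2) → [8671/50, 4461/25, 14863/75]
+L7 (α=1/5) → [20667/125, 22494/125, 59602/375]
rounded: [165, 180, 159]

query (1,1) [L1,L2,L3,L4,L5,L7] — begin 0,0,0
+L1 (α=2/5) → [60, 18, 412/5]
+L2 (α=1/2) → [63/2, 229/2, 1527/10]
+L3 (α=1/2) → [527/4, 315/4, 3557/20]
+L4 (α=2/3) → [1495/12, 129/4, 13117/60]
+L5 (α=1/2) → [2251/24, 1077/8, 14857/120]
+L7 (α=1/2) → [3475/48, 2685/16, 27217/240]
= [72, 168, 113]


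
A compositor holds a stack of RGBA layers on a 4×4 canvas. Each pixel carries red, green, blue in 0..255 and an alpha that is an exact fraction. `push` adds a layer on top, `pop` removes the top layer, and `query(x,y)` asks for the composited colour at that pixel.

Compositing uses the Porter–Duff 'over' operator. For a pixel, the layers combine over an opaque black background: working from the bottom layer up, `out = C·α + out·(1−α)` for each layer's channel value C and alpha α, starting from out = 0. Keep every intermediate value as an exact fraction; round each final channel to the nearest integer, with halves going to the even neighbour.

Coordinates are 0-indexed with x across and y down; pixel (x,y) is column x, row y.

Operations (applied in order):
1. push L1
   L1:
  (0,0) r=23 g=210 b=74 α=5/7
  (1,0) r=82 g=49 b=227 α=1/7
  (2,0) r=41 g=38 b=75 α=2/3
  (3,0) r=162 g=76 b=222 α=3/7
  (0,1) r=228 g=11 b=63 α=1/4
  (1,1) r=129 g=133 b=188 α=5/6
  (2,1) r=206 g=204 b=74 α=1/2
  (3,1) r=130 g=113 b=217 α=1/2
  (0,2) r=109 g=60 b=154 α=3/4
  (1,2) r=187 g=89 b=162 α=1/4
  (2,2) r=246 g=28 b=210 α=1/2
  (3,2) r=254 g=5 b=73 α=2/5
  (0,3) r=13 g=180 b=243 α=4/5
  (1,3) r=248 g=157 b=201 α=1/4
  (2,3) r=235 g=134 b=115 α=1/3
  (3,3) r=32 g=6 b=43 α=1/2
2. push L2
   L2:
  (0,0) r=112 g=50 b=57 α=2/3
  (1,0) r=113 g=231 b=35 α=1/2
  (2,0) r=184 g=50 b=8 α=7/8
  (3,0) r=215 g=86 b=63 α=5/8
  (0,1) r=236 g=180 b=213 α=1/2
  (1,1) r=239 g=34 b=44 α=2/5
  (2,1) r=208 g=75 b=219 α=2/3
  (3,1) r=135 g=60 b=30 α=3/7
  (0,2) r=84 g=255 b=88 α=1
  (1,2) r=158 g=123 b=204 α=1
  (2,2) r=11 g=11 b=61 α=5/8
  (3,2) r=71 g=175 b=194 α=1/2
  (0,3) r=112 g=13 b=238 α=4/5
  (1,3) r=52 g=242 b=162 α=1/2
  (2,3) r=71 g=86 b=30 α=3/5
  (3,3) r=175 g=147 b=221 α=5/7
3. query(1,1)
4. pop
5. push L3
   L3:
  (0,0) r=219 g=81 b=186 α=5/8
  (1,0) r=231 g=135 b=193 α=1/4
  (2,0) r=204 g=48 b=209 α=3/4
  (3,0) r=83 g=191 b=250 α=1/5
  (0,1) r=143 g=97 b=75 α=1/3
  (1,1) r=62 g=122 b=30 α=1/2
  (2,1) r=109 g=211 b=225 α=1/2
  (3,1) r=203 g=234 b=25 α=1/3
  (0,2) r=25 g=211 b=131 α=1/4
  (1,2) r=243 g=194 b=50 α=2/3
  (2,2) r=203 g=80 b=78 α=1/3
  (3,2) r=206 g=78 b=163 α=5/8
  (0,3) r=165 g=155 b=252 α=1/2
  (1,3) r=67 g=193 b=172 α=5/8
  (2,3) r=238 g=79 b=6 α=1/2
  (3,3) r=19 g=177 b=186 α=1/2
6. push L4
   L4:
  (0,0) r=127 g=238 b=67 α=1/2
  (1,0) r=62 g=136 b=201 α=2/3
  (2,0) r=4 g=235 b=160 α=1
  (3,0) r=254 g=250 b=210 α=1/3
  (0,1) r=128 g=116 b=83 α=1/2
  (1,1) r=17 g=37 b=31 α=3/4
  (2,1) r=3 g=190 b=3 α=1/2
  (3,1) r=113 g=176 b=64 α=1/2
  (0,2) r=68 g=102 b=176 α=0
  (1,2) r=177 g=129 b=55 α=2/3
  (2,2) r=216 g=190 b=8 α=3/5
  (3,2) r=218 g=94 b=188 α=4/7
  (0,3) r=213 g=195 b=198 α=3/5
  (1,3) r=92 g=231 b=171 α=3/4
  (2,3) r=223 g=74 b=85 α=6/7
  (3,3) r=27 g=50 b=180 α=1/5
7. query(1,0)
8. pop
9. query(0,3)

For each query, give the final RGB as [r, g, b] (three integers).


query (1,1) [L1,L2] — begin 0,0,0
after L1 α=5/6: [215/2, 665/6, 470/3]
after L2 α=2/5: [1601/10, 801/10, 558/5]
rounded: [160, 80, 112]

(1,0) stack=L1,L3,L4; from [0,0,0]:
after L1 α=1/7: [82/7, 7, 227/7]
after L3 α=1/4: [1863/28, 39, 508/7]
after L4 α=2/3: [5335/84, 311/3, 3322/21]
= [64, 104, 158]

at x=0,y=3 over L1,L3:
+L1 (α=4/5) → [52/5, 144, 972/5]
+L3 (α=1/2) → [877/10, 299/2, 1116/5]
→ [88, 150, 223]


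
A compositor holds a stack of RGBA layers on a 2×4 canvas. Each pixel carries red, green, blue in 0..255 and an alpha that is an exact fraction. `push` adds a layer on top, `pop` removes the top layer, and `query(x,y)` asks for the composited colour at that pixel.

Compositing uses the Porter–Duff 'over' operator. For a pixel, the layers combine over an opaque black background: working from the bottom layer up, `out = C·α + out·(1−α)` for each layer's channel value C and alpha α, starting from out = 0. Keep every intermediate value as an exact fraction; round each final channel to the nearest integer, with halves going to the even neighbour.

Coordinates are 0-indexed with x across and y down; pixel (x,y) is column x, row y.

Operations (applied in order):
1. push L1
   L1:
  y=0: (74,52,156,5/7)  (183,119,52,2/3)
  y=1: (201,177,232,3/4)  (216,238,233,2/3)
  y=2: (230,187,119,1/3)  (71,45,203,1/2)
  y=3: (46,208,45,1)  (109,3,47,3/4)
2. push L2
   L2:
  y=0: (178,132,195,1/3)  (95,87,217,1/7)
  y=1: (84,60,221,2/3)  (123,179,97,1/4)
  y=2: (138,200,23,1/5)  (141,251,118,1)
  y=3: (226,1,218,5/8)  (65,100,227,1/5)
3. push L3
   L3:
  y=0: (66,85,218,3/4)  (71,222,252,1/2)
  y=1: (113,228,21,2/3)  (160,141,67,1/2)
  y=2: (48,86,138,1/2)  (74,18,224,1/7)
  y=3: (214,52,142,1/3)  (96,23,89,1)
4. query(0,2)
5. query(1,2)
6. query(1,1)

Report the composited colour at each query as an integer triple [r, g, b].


at x=0,y=2 over L1,L2,L3:
+L1 (α=1/3) → [230/3, 187/3, 119/3]
+L2 (α=1/5) → [1334/15, 1348/15, 109/3]
+L3 (α=1/2) → [1027/15, 1319/15, 523/6]
= [68, 88, 87]

query (1,2) [L1,L2,L3] — begin 0,0,0
+L1 (α=1/2) → [71/2, 45/2, 203/2]
+L2 (α=1) → [141, 251, 118]
+L3 (α=1/7) → [920/7, 1524/7, 932/7]
= [131, 218, 133]

query (1,1) [L1,L2,L3] — begin 0,0,0
+L1 (α=2/3) → [144, 476/3, 466/3]
+L2 (α=1/4) → [555/4, 655/4, 563/4]
+L3 (α=1/2) → [1195/8, 1219/8, 831/8]
→ [149, 152, 104]


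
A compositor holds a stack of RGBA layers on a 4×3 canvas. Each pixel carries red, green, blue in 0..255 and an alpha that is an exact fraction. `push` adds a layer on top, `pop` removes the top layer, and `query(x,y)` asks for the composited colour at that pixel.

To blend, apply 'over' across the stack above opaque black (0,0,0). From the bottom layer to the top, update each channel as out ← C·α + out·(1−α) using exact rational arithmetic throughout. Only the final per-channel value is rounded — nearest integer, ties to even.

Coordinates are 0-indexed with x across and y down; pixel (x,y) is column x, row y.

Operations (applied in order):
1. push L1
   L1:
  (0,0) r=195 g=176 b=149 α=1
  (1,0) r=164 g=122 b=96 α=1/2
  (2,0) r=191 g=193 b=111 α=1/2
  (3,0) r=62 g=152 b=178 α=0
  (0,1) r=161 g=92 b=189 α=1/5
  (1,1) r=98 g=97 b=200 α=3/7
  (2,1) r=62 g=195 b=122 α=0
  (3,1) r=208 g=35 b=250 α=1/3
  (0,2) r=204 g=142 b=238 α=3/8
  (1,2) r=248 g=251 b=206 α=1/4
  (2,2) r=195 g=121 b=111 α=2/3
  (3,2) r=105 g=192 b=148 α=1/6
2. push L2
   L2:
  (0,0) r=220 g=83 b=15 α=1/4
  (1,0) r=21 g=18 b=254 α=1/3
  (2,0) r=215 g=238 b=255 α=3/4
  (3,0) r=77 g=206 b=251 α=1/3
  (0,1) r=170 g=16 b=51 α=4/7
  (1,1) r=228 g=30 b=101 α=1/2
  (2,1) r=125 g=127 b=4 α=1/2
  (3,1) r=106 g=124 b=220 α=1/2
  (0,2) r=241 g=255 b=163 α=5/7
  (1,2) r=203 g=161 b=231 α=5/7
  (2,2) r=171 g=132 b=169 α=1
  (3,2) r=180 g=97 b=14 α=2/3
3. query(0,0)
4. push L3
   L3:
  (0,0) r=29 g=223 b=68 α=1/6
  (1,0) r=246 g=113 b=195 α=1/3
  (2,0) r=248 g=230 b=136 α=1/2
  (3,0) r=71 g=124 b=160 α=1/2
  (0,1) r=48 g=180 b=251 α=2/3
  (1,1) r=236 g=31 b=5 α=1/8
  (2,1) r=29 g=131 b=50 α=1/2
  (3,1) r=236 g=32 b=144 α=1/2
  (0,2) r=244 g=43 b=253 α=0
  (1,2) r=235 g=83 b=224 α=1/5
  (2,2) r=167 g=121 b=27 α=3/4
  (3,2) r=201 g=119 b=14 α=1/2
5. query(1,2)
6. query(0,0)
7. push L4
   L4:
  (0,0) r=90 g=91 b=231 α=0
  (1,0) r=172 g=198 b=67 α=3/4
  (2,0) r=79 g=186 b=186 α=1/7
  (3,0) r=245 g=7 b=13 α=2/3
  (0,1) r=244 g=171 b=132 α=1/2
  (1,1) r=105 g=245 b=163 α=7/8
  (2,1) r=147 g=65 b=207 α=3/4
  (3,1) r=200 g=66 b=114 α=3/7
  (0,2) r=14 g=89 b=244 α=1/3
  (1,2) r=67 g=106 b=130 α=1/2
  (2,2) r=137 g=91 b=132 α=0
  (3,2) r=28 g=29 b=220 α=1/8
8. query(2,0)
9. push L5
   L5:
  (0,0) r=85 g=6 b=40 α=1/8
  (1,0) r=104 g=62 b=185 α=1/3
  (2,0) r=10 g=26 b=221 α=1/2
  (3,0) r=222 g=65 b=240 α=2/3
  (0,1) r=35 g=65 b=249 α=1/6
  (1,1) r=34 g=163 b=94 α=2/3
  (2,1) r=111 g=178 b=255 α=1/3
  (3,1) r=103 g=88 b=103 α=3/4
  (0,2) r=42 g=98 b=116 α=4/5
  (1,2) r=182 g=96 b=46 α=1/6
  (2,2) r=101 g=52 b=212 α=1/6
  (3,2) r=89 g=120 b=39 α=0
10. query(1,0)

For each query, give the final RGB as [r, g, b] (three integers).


(0,0) stack=L1,L2; from [0,0,0]:
L1 α=1: [195, 176, 149]
L2 α=1/4: [805/4, 611/4, 231/2]
rounded: [201, 153, 116]

at x=1,y=2 over L1,L2,L3:
after L1 α=1/4: [62, 251/4, 103/2]
after L2 α=5/7: [1139/7, 1861/14, 1258/7]
after L3 α=1/5: [6201/35, 4303/35, 1320/7]
→ [177, 123, 189]

at x=0,y=0 over L1,L2,L3:
+L1 (α=1) → [195, 176, 149]
+L2 (α=1/4) → [805/4, 611/4, 231/2]
+L3 (α=1/6) → [4141/24, 3947/24, 1291/12]
→ [173, 164, 108]

at x=2,y=0 over L1,L2,L3,L4:
+L1 (α=1/2) → [191/2, 193/2, 111/2]
+L2 (α=3/4) → [1481/8, 1621/8, 1641/8]
+L3 (α=1/2) → [3465/16, 3461/16, 2729/16]
+L4 (α=1/7) → [11027/56, 11871/56, 9675/56]
rounded: [197, 212, 173]

query (1,0) [L1,L2,L3,L4,L5] — begin 0,0,0
after L1 α=1/2: [82, 61, 48]
after L2 α=1/3: [185/3, 140/3, 350/3]
after L3 α=1/3: [1108/9, 619/9, 1285/9]
after L4 α=3/4: [1438/9, 5965/36, 1547/18]
after L5 α=1/3: [3812/27, 7081/54, 3212/27]
→ [141, 131, 119]


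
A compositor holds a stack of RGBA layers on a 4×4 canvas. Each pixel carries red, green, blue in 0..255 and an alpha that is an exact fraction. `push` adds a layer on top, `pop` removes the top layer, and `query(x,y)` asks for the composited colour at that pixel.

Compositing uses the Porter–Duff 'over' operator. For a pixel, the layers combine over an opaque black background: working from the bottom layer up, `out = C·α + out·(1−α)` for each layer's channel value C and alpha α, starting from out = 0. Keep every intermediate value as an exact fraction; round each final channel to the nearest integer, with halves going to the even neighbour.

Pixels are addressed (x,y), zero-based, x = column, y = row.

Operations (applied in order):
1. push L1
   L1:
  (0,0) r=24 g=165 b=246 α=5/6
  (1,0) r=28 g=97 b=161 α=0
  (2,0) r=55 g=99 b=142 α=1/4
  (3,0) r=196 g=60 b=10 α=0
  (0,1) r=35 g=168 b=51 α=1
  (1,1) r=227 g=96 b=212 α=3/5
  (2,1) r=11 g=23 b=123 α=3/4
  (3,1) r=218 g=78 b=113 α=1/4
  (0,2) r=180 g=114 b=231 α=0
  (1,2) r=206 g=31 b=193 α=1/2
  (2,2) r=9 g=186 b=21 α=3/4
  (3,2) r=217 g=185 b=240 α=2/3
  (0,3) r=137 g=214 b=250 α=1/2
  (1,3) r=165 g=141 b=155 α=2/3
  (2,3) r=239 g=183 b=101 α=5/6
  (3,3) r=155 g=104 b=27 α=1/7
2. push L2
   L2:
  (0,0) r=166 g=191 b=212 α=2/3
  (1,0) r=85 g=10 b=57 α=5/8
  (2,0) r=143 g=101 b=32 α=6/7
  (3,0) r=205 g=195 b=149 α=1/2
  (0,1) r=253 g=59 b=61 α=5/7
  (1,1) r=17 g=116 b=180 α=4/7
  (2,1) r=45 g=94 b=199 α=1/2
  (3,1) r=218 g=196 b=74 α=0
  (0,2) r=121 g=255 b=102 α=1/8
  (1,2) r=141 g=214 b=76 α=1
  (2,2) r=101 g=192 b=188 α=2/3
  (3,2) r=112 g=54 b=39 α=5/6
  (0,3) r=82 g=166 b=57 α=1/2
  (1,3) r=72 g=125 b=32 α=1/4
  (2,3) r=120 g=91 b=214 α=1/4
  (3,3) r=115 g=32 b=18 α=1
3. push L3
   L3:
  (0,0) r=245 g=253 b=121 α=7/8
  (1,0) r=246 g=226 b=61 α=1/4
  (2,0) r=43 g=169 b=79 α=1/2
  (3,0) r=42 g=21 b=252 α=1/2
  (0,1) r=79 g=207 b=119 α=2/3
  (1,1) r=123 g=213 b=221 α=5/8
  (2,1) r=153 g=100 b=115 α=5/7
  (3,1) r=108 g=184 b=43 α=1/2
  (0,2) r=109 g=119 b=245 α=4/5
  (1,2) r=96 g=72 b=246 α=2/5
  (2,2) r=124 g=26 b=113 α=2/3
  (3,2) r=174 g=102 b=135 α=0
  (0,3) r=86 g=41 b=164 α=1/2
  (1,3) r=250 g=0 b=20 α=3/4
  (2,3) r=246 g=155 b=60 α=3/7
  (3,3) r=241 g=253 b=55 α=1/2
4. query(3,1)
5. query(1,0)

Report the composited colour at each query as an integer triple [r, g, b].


(3,1) stack=L1,L2,L3; from [0,0,0]:
after L1 α=1/4: [109/2, 39/2, 113/4]
after L2 α=0: [109/2, 39/2, 113/4]
after L3 α=1/2: [325/4, 407/4, 285/8]
rounded: [81, 102, 36]

query (1,0) [L1,L2,L3] — begin 0,0,0
+L1 (α=0) → [0, 0, 0]
+L2 (α=5/8) → [425/8, 25/4, 285/8]
+L3 (α=1/4) → [3243/32, 979/16, 1343/32]
rounded: [101, 61, 42]


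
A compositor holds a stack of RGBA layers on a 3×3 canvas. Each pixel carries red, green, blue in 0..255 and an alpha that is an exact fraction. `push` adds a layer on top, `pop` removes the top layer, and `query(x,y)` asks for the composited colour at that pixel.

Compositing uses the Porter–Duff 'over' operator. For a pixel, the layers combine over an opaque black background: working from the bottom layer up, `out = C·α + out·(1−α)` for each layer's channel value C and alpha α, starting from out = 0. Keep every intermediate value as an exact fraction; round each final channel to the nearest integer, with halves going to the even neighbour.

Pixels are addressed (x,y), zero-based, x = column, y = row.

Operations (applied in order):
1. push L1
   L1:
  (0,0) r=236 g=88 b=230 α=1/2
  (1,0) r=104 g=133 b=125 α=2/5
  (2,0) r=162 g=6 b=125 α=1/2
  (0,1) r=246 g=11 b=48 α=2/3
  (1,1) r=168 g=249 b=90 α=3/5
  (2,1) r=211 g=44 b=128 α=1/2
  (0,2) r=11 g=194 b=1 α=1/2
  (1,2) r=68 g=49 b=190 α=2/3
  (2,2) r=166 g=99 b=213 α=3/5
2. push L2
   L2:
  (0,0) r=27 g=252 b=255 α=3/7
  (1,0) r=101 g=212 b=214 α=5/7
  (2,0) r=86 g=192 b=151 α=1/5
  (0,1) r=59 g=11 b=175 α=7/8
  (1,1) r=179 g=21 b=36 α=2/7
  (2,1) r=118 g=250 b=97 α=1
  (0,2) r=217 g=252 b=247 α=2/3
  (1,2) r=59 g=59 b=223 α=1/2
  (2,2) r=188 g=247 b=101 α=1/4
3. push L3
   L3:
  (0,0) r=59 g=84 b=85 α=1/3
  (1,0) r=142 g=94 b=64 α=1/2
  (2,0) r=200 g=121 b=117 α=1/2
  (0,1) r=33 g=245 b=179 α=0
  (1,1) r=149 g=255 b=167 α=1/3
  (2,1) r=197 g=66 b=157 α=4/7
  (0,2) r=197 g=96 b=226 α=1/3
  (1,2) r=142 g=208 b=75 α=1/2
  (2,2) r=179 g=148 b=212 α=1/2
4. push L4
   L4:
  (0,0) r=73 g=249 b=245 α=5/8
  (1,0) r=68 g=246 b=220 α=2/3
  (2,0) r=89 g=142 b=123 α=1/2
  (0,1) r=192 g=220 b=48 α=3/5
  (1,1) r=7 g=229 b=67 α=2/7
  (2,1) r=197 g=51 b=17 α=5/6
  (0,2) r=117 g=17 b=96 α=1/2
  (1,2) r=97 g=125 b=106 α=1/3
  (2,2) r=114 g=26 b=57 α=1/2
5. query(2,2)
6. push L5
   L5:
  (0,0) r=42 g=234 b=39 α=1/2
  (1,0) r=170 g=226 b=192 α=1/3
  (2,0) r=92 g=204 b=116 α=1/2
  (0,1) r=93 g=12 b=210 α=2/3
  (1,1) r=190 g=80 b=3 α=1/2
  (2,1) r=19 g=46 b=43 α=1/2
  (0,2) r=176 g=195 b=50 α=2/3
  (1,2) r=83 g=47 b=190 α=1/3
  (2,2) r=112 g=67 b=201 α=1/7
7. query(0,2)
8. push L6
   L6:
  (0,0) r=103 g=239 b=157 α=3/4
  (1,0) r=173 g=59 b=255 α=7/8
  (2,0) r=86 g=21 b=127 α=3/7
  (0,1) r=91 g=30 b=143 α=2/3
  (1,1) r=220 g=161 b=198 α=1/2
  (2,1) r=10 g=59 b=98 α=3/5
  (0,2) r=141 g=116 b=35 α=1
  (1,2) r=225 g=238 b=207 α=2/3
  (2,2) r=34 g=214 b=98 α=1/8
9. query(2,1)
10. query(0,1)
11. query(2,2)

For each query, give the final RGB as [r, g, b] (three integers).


(2,2) stack=L1,L2,L3,L4; from [0,0,0]:
L1 α=3/5: [498/5, 297/5, 639/5]
L2 α=1/4: [1217/10, 1063/10, 1211/10]
L3 α=1/2: [3007/20, 2543/20, 3331/20]
L4 α=1/2: [5287/40, 3063/40, 4471/40]
→ [132, 77, 112]

query (0,2) [L1,L2,L3,L4,L5] — begin 0,0,0
L1 α=1/2: [11/2, 97, 1/2]
L2 α=2/3: [293/2, 601/3, 989/6]
L3 α=1/3: [490/3, 1490/9, 1667/9]
L4 α=1/2: [841/6, 1643/18, 2531/18]
L5 α=2/3: [2953/18, 8663/54, 4331/54]
= [164, 160, 80]

at x=2,y=1 over L1,L2,L3,L4,L5,L6:
after L1 α=1/2: [211/2, 22, 64]
after L2 α=1: [118, 250, 97]
after L3 α=4/7: [1142/7, 1014/7, 919/7]
after L4 α=5/6: [2679/14, 933/14, 757/21]
after L5 α=1/2: [2945/28, 1577/28, 830/21]
after L6 α=3/5: [673/14, 811/14, 7834/105]
= [48, 58, 75]

at x=0,y=1 over L1,L2,L3,L4,L5,L6:
+L1 (α=2/3) → [164, 22/3, 32]
+L2 (α=7/8) → [577/8, 253/24, 1257/8]
+L3 (α=0) → [577/8, 253/24, 1257/8]
+L4 (α=3/5) → [2881/20, 8173/60, 1833/20]
+L5 (α=2/3) → [6601/60, 9613/180, 3411/20]
+L6 (α=2/3) → [17521/180, 20413/540, 9131/60]
= [97, 38, 152]

query (2,2) [L1,L2,L3,L4,L5,L6] — begin 0,0,0
after L1 α=3/5: [498/5, 297/5, 639/5]
after L2 α=1/4: [1217/10, 1063/10, 1211/10]
after L3 α=1/2: [3007/20, 2543/20, 3331/20]
after L4 α=1/2: [5287/40, 3063/40, 4471/40]
after L5 α=1/7: [18101/140, 10529/140, 17433/140]
after L6 α=1/8: [18781/160, 14809/160, 19393/160]
→ [117, 93, 121]


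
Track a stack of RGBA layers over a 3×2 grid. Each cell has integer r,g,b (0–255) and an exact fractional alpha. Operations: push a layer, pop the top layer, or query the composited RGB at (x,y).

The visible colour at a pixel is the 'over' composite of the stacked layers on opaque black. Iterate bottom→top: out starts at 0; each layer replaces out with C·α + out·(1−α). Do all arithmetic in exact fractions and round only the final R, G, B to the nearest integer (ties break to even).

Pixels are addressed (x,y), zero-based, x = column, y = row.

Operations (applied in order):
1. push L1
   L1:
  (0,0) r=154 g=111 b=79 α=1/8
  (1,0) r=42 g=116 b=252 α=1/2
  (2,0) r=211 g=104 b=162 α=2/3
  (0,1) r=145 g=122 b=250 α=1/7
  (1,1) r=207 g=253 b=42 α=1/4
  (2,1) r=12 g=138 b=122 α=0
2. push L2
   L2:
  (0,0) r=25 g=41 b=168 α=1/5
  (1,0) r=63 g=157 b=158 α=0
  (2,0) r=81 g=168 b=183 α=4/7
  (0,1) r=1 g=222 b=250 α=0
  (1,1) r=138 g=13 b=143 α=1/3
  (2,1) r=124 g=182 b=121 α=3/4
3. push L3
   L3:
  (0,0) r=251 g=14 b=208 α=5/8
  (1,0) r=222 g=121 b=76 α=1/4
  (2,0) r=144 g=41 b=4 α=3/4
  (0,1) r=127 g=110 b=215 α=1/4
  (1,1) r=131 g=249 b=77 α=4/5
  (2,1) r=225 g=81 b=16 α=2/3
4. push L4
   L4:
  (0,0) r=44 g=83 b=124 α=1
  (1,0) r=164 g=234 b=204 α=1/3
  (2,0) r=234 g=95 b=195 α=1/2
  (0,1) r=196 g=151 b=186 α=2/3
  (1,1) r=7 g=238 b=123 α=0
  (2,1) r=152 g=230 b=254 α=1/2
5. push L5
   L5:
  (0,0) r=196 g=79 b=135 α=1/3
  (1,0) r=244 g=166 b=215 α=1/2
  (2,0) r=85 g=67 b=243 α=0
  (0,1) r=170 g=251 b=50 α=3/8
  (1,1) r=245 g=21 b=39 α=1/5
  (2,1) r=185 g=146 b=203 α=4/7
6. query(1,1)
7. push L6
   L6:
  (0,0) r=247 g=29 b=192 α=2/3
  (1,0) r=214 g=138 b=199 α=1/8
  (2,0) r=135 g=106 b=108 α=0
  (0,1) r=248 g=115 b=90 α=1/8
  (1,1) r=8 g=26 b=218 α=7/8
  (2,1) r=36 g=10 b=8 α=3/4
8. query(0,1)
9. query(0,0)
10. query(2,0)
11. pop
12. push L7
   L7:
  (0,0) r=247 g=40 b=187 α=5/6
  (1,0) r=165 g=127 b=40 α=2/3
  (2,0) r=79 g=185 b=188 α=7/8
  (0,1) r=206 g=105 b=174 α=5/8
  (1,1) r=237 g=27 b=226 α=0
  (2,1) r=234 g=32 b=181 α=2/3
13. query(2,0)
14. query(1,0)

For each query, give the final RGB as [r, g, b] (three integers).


at x=1,y=1 over L1,L2,L3,L4,L5:
after L1 α=1/4: [207/4, 253/4, 21/2]
after L2 α=1/3: [161/2, 93/2, 164/3]
after L3 α=4/5: [1209/10, 417/2, 1088/15]
after L4 α=0: [1209/10, 417/2, 1088/15]
after L5 α=1/5: [3643/25, 171, 4937/75]
rounded: [146, 171, 66]

(0,1) stack=L1,L2,L3,L4,L5,L6; from [0,0,0]:
+L1 (α=1/7) → [145/7, 122/7, 250/7]
+L2 (α=0) → [145/7, 122/7, 250/7]
+L3 (α=1/4) → [331/7, 284/7, 2255/28]
+L4 (α=2/3) → [1025/7, 2398/21, 12671/84]
+L5 (α=3/8) → [8695/56, 27803/168, 75955/672]
+L6 (α=1/8) → [10679/64, 30563/192, 84595/768]
= [167, 159, 110]

query (0,0) [L1,L2,L3,L4,L5,L6] — begin 0,0,0
L1 α=1/8: [77/4, 111/8, 79/8]
L2 α=1/5: [102/5, 193/10, 83/2]
L3 α=5/8: [6581/40, 1279/80, 2329/16]
L4 α=1: [44, 83, 124]
L5 α=1/3: [284/3, 245/3, 383/3]
L6 α=2/3: [1766/9, 419/9, 1535/9]
= [196, 47, 171]

(2,0) stack=L1,L2,L3,L4,L5,L6; from [0,0,0]:
+L1 (α=2/3) → [422/3, 208/3, 108]
+L2 (α=4/7) → [746/7, 880/7, 1056/7]
+L3 (α=3/4) → [1885/14, 1741/28, 285/7]
+L4 (α=1/2) → [5161/28, 4401/56, 825/7]
+L5 (α=0) → [5161/28, 4401/56, 825/7]
+L6 (α=0) → [5161/28, 4401/56, 825/7]
rounded: [184, 79, 118]

at x=2,y=0 over L1,L2,L3,L4,L5,L7:
+L1 (α=2/3) → [422/3, 208/3, 108]
+L2 (α=4/7) → [746/7, 880/7, 1056/7]
+L3 (α=3/4) → [1885/14, 1741/28, 285/7]
+L4 (α=1/2) → [5161/28, 4401/56, 825/7]
+L5 (α=0) → [5161/28, 4401/56, 825/7]
+L7 (α=7/8) → [20645/224, 76921/448, 10037/56]
rounded: [92, 172, 179]

(1,0) stack=L1,L2,L3,L4,L5,L7; from [0,0,0]:
+L1 (α=1/2) → [21, 58, 126]
+L2 (α=0) → [21, 58, 126]
+L3 (α=1/4) → [285/4, 295/4, 227/2]
+L4 (α=1/3) → [613/6, 763/6, 431/3]
+L5 (α=1/2) → [2077/12, 1759/12, 538/3]
+L7 (α=2/3) → [6037/36, 4807/36, 778/9]
rounded: [168, 134, 86]


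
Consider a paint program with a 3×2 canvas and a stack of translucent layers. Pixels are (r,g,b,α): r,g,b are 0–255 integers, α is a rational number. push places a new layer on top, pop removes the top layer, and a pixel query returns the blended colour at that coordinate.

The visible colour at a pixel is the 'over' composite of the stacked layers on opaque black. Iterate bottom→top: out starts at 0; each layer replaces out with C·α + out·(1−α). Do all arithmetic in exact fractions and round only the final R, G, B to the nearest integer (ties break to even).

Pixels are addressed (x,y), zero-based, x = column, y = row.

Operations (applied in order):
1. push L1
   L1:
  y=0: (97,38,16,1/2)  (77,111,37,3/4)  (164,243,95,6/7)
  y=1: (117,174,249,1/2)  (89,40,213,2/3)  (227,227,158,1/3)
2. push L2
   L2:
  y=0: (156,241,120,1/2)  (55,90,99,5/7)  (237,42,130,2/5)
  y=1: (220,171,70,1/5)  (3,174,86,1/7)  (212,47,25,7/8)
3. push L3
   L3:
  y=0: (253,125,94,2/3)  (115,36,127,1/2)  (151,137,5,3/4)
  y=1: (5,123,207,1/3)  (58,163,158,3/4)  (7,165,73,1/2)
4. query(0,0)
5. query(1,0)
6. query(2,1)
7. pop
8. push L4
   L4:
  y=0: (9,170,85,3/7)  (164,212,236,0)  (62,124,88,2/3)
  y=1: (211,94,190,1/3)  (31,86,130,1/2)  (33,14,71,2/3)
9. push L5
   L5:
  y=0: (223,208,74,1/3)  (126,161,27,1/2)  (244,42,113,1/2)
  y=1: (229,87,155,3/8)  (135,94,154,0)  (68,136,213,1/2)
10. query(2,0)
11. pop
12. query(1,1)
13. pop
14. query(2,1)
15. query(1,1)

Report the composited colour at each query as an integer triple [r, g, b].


(0,0) stack=L1,L2,L3; from [0,0,0]:
after L1 α=1/2: [97/2, 19, 8]
after L2 α=1/2: [409/4, 130, 64]
after L3 α=2/3: [811/4, 380/3, 84]
rounded: [203, 127, 84]

at x=1,y=0 over L1,L2,L3:
after L1 α=3/4: [231/4, 333/4, 111/4]
after L2 α=5/7: [781/14, 1233/14, 1101/14]
after L3 α=1/2: [2391/28, 1737/28, 2879/28]
= [85, 62, 103]

at x=2,y=1 over L1,L2,L3:
L1 α=1/3: [227/3, 227/3, 158/3]
L2 α=7/8: [4679/24, 607/12, 683/24]
L3 α=1/2: [4847/48, 2587/24, 2435/48]
= [101, 108, 51]

at x=2,y=0 over L1,L2,L4,L5:
+L1 (α=6/7) → [984/7, 1458/7, 570/7]
+L2 (α=2/5) → [1254/7, 4962/35, 706/7]
+L4 (α=2/3) → [2122/21, 13642/105, 646/7]
+L5 (α=1/2) → [3623/21, 9026/105, 1437/14]
rounded: [173, 86, 103]

(1,1) stack=L1,L2,L4; from [0,0,0]:
L1 α=2/3: [178/3, 80/3, 142]
L2 α=1/7: [359/7, 334/7, 134]
L4 α=1/2: [288/7, 468/7, 132]
→ [41, 67, 132]

(2,1) stack=L1,L2; from [0,0,0]:
+L1 (α=1/3) → [227/3, 227/3, 158/3]
+L2 (α=7/8) → [4679/24, 607/12, 683/24]
rounded: [195, 51, 28]

at x=1,y=1 over L1,L2:
+L1 (α=2/3) → [178/3, 80/3, 142]
+L2 (α=1/7) → [359/7, 334/7, 134]
→ [51, 48, 134]


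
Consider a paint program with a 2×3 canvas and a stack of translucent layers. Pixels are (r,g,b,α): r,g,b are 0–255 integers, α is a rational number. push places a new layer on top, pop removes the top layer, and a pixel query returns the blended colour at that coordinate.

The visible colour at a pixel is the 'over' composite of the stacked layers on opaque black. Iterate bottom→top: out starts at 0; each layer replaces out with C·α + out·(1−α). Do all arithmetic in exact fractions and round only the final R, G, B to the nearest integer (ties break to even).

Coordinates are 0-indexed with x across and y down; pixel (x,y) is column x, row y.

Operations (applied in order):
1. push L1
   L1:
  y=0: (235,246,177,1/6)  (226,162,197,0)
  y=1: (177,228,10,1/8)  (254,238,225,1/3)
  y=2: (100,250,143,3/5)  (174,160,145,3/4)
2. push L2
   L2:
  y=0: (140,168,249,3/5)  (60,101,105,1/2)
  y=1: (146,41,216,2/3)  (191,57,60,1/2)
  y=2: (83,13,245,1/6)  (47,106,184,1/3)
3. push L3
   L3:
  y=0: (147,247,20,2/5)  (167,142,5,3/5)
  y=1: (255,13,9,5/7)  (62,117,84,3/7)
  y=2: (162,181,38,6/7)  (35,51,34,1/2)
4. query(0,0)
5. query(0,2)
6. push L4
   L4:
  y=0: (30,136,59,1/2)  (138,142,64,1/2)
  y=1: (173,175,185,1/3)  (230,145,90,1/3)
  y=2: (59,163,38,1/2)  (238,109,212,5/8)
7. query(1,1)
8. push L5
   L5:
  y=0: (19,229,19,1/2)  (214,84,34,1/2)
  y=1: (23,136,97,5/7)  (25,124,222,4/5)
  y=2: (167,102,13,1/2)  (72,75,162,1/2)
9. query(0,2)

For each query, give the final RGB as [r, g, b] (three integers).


query (0,0) [L1,L2,L3] — begin 0,0,0
+L1 (α=1/6) → [235/6, 41, 59/2]
+L2 (α=3/5) → [299/3, 586/5, 806/5]
+L3 (α=2/5) → [593/5, 4228/25, 2618/25]
rounded: [119, 169, 105]

query (0,2) [L1,L2,L3] — begin 0,0,0
after L1 α=3/5: [60, 150, 429/5]
after L2 α=1/6: [383/6, 763/6, 337/3]
after L3 α=6/7: [6215/42, 7279/42, 1021/21]
→ [148, 173, 49]

query (1,1) [L1,L2,L3,L4] — begin 0,0,0
+L1 (α=1/3) → [254/3, 238/3, 75]
+L2 (α=1/2) → [827/6, 409/6, 135/2]
+L3 (α=3/7) → [316/3, 1871/21, 522/7]
+L4 (α=1/3) → [1322/9, 6787/63, 558/7]
= [147, 108, 80]

(0,2) stack=L1,L2,L3,L4,L5; from [0,0,0]:
L1 α=3/5: [60, 150, 429/5]
L2 α=1/6: [383/6, 763/6, 337/3]
L3 α=6/7: [6215/42, 7279/42, 1021/21]
L4 α=1/2: [8693/84, 14125/84, 1819/42]
L5 α=1/2: [22721/168, 22693/168, 2365/84]
rounded: [135, 135, 28]


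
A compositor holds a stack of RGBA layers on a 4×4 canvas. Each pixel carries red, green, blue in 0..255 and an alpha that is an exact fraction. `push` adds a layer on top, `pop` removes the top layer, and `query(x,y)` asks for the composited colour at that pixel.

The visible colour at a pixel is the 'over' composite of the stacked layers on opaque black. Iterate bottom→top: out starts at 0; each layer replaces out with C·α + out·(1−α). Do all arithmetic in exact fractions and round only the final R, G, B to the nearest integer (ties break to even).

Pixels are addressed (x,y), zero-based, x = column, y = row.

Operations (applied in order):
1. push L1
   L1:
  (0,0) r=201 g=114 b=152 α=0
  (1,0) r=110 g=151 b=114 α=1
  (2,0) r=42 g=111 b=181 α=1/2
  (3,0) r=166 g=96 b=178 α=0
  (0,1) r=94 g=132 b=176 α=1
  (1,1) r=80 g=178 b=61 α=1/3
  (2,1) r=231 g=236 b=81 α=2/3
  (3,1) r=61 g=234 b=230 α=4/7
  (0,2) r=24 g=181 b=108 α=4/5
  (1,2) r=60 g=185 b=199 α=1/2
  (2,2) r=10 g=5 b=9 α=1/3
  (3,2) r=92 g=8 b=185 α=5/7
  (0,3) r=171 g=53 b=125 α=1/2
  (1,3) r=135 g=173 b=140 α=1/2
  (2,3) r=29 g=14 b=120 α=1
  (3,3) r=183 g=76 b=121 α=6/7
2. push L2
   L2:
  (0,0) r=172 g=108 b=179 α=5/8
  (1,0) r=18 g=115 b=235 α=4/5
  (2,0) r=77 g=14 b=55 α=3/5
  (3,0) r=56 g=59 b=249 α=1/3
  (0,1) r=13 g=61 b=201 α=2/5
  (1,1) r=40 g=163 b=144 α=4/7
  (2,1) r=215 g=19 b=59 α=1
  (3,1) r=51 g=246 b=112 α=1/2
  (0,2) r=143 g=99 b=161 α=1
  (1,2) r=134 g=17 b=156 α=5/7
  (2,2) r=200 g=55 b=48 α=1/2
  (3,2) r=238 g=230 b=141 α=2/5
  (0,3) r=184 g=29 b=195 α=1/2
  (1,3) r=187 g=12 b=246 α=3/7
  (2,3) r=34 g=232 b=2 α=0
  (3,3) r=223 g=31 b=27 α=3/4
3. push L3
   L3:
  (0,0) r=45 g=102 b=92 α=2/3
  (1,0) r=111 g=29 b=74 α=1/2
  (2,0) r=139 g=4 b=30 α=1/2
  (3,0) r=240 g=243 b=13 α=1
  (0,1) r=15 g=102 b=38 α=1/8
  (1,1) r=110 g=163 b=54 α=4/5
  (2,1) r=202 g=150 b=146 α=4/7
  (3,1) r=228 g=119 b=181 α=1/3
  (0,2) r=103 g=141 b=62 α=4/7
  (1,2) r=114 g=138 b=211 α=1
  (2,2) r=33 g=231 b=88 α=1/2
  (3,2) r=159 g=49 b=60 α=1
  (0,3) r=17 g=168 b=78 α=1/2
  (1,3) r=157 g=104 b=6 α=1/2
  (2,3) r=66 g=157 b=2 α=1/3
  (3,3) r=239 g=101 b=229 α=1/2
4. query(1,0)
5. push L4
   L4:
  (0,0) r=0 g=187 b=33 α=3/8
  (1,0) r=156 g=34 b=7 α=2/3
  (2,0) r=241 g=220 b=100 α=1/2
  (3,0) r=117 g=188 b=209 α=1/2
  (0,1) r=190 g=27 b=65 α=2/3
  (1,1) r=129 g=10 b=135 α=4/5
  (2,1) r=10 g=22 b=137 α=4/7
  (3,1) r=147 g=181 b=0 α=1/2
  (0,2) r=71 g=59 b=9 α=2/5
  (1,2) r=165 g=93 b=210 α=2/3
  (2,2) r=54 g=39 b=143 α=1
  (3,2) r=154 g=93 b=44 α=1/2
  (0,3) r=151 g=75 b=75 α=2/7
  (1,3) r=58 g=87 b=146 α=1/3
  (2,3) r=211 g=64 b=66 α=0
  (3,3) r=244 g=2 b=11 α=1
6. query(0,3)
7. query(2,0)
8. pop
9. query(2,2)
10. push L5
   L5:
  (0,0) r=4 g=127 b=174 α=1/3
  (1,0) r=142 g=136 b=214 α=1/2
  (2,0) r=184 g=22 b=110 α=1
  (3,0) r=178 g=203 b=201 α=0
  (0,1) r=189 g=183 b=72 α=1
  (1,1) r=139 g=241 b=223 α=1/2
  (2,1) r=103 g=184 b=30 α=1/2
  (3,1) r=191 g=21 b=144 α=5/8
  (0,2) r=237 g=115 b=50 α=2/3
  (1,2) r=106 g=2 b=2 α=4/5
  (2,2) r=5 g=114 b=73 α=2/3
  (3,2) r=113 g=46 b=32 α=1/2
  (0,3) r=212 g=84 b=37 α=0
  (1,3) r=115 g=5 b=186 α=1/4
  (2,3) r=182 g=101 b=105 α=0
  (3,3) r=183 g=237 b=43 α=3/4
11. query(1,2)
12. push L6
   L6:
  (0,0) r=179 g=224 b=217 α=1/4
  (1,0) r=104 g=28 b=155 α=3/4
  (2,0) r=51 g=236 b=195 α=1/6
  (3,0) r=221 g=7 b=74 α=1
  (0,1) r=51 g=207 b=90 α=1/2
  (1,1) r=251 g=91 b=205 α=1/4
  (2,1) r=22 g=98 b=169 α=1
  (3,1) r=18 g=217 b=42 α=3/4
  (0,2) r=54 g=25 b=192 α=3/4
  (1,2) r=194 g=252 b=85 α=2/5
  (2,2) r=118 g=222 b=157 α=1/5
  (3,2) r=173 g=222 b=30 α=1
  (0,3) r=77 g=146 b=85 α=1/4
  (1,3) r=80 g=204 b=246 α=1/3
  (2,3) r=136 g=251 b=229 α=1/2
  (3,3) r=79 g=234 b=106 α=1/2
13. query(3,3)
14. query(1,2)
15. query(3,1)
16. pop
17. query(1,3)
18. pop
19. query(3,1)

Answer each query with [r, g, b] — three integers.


(1,0) stack=L1,L2,L3; from [0,0,0]:
after L1 α=1: [110, 151, 114]
after L2 α=4/5: [182/5, 611/5, 1054/5]
after L3 α=1/2: [737/10, 378/5, 712/5]
= [74, 76, 142]

query (0,3) [L1,L2,L3,L4] — begin 0,0,0
after L1 α=1/2: [171/2, 53/2, 125/2]
after L2 α=1/2: [539/4, 111/4, 515/4]
after L3 α=1/2: [607/8, 783/8, 827/8]
after L4 α=2/7: [5451/56, 5115/56, 5335/56]
= [97, 91, 95]

query (2,0) [L1,L2,L3,L4] — begin 0,0,0
+L1 (α=1/2) → [21, 111/2, 181/2]
+L2 (α=3/5) → [273/5, 153/5, 346/5]
+L3 (α=1/2) → [484/5, 173/10, 248/5]
+L4 (α=1/2) → [1689/10, 2373/20, 374/5]
= [169, 119, 75]

(2,2) stack=L1,L2,L3; from [0,0,0]:
L1 α=1/3: [10/3, 5/3, 3]
L2 α=1/2: [305/3, 85/3, 51/2]
L3 α=1/2: [202/3, 389/3, 227/4]
= [67, 130, 57]

at x=1,y=2 over L1,L2,L3,L5:
L1 α=1/2: [30, 185/2, 199/2]
L2 α=5/7: [730/7, 270/7, 979/7]
L3 α=1: [114, 138, 211]
L5 α=4/5: [538/5, 146/5, 219/5]
rounded: [108, 29, 44]

at x=3,y=3 over L1,L2,L3,L5,L6:
after L1 α=6/7: [1098/7, 456/7, 726/7]
after L2 α=3/4: [5781/28, 1107/28, 1293/28]
after L3 α=1/2: [12473/56, 3935/56, 7705/56]
after L5 α=3/4: [43217/224, 43751/224, 14929/224]
after L6 α=1/2: [60913/448, 96167/448, 38673/448]
= [136, 215, 86]

(1,2) stack=L1,L2,L3,L5,L6; from [0,0,0]:
after L1 α=1/2: [30, 185/2, 199/2]
after L2 α=5/7: [730/7, 270/7, 979/7]
after L3 α=1: [114, 138, 211]
after L5 α=4/5: [538/5, 146/5, 219/5]
after L6 α=2/5: [3554/25, 2958/25, 1507/25]
= [142, 118, 60]

at x=3,y=1 over L1,L2,L3,L5,L6:
+L1 (α=4/7) → [244/7, 936/7, 920/7]
+L2 (α=1/2) → [601/14, 1329/7, 852/7]
+L3 (α=1/3) → [2197/21, 3491/21, 2971/21]
+L5 (α=5/8) → [4441/28, 2113/28, 8011/56]
+L6 (α=3/4) → [5953/112, 20341/112, 15067/224]
→ [53, 182, 67]

(1,3) stack=L1,L2,L3,L5; from [0,0,0]:
after L1 α=1/2: [135/2, 173/2, 70]
after L2 α=3/7: [831/7, 382/7, 1018/7]
after L3 α=1/2: [965/7, 555/7, 530/7]
after L5 α=1/4: [925/7, 425/7, 723/7]
→ [132, 61, 103]

(3,1) stack=L1,L2,L3; from [0,0,0]:
+L1 (α=4/7) → [244/7, 936/7, 920/7]
+L2 (α=1/2) → [601/14, 1329/7, 852/7]
+L3 (α=1/3) → [2197/21, 3491/21, 2971/21]
rounded: [105, 166, 141]


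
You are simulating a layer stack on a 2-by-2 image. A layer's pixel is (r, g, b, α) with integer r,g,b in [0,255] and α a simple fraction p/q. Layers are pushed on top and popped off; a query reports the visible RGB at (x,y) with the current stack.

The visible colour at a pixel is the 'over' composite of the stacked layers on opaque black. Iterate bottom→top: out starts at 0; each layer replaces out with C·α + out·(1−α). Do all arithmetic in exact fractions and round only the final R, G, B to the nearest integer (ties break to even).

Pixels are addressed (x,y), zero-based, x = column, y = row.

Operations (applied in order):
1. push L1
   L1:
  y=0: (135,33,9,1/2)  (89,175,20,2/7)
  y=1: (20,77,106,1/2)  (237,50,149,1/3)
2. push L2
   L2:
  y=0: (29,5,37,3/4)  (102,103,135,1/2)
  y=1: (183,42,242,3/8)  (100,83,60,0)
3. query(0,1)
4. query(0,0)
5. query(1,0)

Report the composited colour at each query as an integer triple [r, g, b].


query (0,1) [L1,L2] — begin 0,0,0
+L1 (α=1/2) → [10, 77/2, 53]
+L2 (α=3/8) → [599/8, 637/16, 991/8]
rounded: [75, 40, 124]

(0,0) stack=L1,L2; from [0,0,0]:
+L1 (α=1/2) → [135/2, 33/2, 9/2]
+L2 (α=3/4) → [309/8, 63/8, 231/8]
= [39, 8, 29]

(1,0) stack=L1,L2; from [0,0,0]:
after L1 α=2/7: [178/7, 50, 40/7]
after L2 α=1/2: [446/7, 153/2, 985/14]
= [64, 76, 70]
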